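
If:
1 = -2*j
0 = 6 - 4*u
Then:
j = -1/2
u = 3/2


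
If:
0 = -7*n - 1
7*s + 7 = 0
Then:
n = -1/7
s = -1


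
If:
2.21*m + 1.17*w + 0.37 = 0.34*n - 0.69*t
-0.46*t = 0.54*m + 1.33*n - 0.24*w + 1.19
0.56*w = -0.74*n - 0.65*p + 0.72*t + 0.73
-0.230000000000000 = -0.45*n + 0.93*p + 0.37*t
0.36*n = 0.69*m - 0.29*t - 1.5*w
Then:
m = -0.03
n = -0.42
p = 0.02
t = -1.18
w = 0.31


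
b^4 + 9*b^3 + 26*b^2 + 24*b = b*(b + 2)*(b + 3)*(b + 4)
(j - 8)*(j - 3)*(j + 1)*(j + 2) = j^4 - 8*j^3 - 7*j^2 + 50*j + 48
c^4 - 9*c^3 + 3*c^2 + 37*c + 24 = (c - 8)*(c - 3)*(c + 1)^2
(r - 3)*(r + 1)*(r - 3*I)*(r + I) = r^4 - 2*r^3 - 2*I*r^3 + 4*I*r^2 - 6*r + 6*I*r - 9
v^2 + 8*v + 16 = (v + 4)^2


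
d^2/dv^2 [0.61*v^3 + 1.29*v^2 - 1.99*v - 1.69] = 3.66*v + 2.58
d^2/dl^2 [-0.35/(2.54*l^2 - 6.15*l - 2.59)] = (-4.51612*l^2 + 10.9347*l + 0.35*(5.08*l - 6.15)*(10.16*l - 12.3) + 4.60502)/(-2.54*l^2 + 6.15*l + 2.59)^3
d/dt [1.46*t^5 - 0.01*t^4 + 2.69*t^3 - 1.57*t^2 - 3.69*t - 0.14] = 7.3*t^4 - 0.04*t^3 + 8.07*t^2 - 3.14*t - 3.69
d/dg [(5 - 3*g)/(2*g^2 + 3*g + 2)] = (6*g^2 - 20*g - 21)/(4*g^4 + 12*g^3 + 17*g^2 + 12*g + 4)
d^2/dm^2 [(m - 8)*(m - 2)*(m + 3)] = 6*m - 14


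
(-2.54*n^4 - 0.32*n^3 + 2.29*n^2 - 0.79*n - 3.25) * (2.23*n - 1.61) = -5.6642*n^5 + 3.3758*n^4 + 5.6219*n^3 - 5.4486*n^2 - 5.9756*n + 5.2325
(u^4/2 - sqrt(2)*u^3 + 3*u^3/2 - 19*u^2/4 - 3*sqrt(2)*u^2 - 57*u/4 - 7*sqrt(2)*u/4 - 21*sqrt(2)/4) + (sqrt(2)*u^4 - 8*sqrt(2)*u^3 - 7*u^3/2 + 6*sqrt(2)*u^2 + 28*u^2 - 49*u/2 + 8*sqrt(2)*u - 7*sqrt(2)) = u^4/2 + sqrt(2)*u^4 - 9*sqrt(2)*u^3 - 2*u^3 + 3*sqrt(2)*u^2 + 93*u^2/4 - 155*u/4 + 25*sqrt(2)*u/4 - 49*sqrt(2)/4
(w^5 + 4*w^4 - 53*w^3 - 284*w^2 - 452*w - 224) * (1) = w^5 + 4*w^4 - 53*w^3 - 284*w^2 - 452*w - 224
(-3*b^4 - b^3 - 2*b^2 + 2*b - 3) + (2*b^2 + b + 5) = -3*b^4 - b^3 + 3*b + 2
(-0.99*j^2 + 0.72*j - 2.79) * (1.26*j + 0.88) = -1.2474*j^3 + 0.036*j^2 - 2.8818*j - 2.4552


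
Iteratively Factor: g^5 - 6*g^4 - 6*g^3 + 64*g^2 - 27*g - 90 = (g - 2)*(g^4 - 4*g^3 - 14*g^2 + 36*g + 45) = (g - 2)*(g + 3)*(g^3 - 7*g^2 + 7*g + 15) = (g - 2)*(g + 1)*(g + 3)*(g^2 - 8*g + 15) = (g - 5)*(g - 2)*(g + 1)*(g + 3)*(g - 3)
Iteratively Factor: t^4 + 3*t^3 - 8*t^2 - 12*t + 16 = (t - 1)*(t^3 + 4*t^2 - 4*t - 16) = (t - 1)*(t + 4)*(t^2 - 4) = (t - 2)*(t - 1)*(t + 4)*(t + 2)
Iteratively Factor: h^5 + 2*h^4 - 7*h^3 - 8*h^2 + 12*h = (h - 1)*(h^4 + 3*h^3 - 4*h^2 - 12*h) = (h - 1)*(h + 3)*(h^3 - 4*h) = h*(h - 1)*(h + 3)*(h^2 - 4) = h*(h - 2)*(h - 1)*(h + 3)*(h + 2)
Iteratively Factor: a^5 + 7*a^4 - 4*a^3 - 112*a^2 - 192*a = (a + 4)*(a^4 + 3*a^3 - 16*a^2 - 48*a) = a*(a + 4)*(a^3 + 3*a^2 - 16*a - 48) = a*(a - 4)*(a + 4)*(a^2 + 7*a + 12) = a*(a - 4)*(a + 4)^2*(a + 3)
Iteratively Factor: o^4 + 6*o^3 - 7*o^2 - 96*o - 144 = (o + 4)*(o^3 + 2*o^2 - 15*o - 36) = (o + 3)*(o + 4)*(o^2 - o - 12) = (o + 3)^2*(o + 4)*(o - 4)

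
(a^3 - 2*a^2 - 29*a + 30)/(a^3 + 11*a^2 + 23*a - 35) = (a - 6)/(a + 7)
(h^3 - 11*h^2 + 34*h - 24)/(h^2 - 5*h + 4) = h - 6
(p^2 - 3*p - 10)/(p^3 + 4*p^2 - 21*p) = (p^2 - 3*p - 10)/(p*(p^2 + 4*p - 21))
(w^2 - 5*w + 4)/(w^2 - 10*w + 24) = (w - 1)/(w - 6)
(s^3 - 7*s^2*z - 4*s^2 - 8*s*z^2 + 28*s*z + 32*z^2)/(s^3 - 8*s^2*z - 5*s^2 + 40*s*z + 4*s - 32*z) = (s + z)/(s - 1)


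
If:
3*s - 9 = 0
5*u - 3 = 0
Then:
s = 3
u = 3/5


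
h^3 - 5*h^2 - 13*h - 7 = (h - 7)*(h + 1)^2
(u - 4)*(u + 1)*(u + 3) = u^3 - 13*u - 12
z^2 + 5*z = z*(z + 5)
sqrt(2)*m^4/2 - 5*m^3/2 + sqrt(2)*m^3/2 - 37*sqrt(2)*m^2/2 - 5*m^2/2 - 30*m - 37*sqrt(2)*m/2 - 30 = (m + 1)*(m - 6*sqrt(2))*(m + 5*sqrt(2)/2)*(sqrt(2)*m/2 + 1)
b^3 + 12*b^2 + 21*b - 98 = (b - 2)*(b + 7)^2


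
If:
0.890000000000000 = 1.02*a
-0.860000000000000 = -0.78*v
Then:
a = 0.87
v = 1.10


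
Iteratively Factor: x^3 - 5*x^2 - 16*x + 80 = (x - 4)*(x^2 - x - 20) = (x - 5)*(x - 4)*(x + 4)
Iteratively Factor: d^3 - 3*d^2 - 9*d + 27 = (d - 3)*(d^2 - 9) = (d - 3)*(d + 3)*(d - 3)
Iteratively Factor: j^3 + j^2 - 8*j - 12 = (j + 2)*(j^2 - j - 6) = (j - 3)*(j + 2)*(j + 2)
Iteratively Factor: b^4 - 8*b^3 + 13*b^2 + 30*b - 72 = (b - 4)*(b^3 - 4*b^2 - 3*b + 18) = (b - 4)*(b - 3)*(b^2 - b - 6) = (b - 4)*(b - 3)*(b + 2)*(b - 3)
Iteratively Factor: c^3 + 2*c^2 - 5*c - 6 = (c - 2)*(c^2 + 4*c + 3) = (c - 2)*(c + 1)*(c + 3)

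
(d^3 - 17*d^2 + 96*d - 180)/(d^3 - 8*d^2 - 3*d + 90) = (d - 6)/(d + 3)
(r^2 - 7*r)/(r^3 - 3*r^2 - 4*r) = (7 - r)/(-r^2 + 3*r + 4)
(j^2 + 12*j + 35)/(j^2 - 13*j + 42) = (j^2 + 12*j + 35)/(j^2 - 13*j + 42)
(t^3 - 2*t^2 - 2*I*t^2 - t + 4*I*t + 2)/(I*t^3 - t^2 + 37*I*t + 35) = (-I*t^2 + t*(-1 + 2*I) + 2)/(t^2 + 2*I*t + 35)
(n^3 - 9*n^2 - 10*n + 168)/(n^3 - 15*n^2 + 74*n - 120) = (n^2 - 3*n - 28)/(n^2 - 9*n + 20)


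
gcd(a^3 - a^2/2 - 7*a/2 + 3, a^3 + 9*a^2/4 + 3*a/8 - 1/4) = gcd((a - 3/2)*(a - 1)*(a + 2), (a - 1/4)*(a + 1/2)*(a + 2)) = a + 2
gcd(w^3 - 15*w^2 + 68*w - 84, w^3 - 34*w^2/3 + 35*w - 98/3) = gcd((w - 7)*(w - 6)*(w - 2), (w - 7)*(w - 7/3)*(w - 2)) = w^2 - 9*w + 14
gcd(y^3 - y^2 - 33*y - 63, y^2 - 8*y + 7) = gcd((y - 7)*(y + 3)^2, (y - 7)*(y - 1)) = y - 7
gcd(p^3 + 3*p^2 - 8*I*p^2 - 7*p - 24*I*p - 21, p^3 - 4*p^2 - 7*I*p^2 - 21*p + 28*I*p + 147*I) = p^2 + p*(3 - 7*I) - 21*I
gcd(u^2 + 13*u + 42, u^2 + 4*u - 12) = u + 6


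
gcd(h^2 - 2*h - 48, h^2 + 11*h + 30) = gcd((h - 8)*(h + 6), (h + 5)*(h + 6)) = h + 6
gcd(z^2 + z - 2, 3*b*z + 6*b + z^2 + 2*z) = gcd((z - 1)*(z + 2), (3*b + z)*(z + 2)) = z + 2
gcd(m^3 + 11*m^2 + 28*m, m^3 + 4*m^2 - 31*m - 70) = m + 7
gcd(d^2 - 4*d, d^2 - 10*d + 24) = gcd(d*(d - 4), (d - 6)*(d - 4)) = d - 4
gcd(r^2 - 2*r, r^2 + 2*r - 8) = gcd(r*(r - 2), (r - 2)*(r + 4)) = r - 2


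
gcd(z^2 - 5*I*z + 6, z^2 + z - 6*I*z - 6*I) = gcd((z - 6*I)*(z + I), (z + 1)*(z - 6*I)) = z - 6*I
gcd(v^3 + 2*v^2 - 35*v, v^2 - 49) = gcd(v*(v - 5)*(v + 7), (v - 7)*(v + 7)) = v + 7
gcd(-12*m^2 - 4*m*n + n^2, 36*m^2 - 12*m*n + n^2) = 6*m - n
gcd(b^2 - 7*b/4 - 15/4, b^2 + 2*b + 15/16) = b + 5/4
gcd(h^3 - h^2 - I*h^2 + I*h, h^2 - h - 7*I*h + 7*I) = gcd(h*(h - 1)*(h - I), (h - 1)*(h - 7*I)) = h - 1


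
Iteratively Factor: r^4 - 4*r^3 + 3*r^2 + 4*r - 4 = (r + 1)*(r^3 - 5*r^2 + 8*r - 4) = (r - 2)*(r + 1)*(r^2 - 3*r + 2) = (r - 2)*(r - 1)*(r + 1)*(r - 2)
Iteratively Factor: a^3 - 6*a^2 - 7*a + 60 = (a + 3)*(a^2 - 9*a + 20) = (a - 4)*(a + 3)*(a - 5)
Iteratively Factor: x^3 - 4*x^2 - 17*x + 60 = (x - 3)*(x^2 - x - 20) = (x - 5)*(x - 3)*(x + 4)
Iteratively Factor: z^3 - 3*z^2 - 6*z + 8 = (z - 4)*(z^2 + z - 2) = (z - 4)*(z - 1)*(z + 2)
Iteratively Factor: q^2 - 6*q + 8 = (q - 4)*(q - 2)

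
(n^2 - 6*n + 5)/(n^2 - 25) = (n - 1)/(n + 5)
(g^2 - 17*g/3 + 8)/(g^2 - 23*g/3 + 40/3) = (g - 3)/(g - 5)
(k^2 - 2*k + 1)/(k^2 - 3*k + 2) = (k - 1)/(k - 2)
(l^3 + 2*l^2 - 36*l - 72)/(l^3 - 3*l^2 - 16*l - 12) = (l + 6)/(l + 1)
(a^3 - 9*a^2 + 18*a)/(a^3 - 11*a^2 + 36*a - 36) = a/(a - 2)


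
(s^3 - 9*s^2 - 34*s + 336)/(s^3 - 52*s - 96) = (s - 7)/(s + 2)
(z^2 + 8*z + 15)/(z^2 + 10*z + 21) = (z + 5)/(z + 7)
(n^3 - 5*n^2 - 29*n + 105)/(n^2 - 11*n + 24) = (n^2 - 2*n - 35)/(n - 8)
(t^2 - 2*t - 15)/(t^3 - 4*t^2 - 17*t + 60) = (t + 3)/(t^2 + t - 12)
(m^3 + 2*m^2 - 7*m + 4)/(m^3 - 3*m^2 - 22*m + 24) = (m - 1)/(m - 6)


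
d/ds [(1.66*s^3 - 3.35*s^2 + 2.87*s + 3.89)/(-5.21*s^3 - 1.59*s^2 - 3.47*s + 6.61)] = (-20.0929*s^4 + 18.385*s^3 + 109.9063*s^2 - 31.9168*s + 32.469)/(27.1441*s^6 + 16.5678*s^5 + 38.6855*s^4 - 57.8416*s^3 - 8.9789*s^2 - 45.8734*s + 43.6921)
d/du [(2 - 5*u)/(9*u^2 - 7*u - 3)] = (45*u^2 - 36*u + 29)/(81*u^4 - 126*u^3 - 5*u^2 + 42*u + 9)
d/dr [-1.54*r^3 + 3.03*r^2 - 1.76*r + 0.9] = -4.62*r^2 + 6.06*r - 1.76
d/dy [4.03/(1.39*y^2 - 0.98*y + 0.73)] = (3.9494 - 11.2034*y)/(1.39*y^2 - 0.98*y + 0.73)^2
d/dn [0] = 0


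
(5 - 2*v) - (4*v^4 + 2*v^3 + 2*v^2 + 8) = -4*v^4 - 2*v^3 - 2*v^2 - 2*v - 3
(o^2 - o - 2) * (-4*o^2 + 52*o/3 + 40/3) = -4*o^4 + 64*o^3/3 + 4*o^2 - 48*o - 80/3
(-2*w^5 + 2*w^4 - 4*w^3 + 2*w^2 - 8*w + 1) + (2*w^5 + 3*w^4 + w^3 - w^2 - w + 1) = 5*w^4 - 3*w^3 + w^2 - 9*w + 2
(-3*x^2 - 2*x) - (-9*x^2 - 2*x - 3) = 6*x^2 + 3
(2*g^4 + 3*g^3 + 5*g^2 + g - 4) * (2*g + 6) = 4*g^5 + 18*g^4 + 28*g^3 + 32*g^2 - 2*g - 24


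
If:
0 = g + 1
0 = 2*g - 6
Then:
No Solution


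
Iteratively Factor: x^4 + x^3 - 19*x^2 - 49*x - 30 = (x + 2)*(x^3 - x^2 - 17*x - 15) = (x + 2)*(x + 3)*(x^2 - 4*x - 5) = (x - 5)*(x + 2)*(x + 3)*(x + 1)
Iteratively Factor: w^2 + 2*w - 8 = (w - 2)*(w + 4)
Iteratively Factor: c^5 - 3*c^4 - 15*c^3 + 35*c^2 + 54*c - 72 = (c + 2)*(c^4 - 5*c^3 - 5*c^2 + 45*c - 36) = (c - 3)*(c + 2)*(c^3 - 2*c^2 - 11*c + 12) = (c - 4)*(c - 3)*(c + 2)*(c^2 + 2*c - 3) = (c - 4)*(c - 3)*(c - 1)*(c + 2)*(c + 3)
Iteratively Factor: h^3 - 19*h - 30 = (h + 3)*(h^2 - 3*h - 10) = (h + 2)*(h + 3)*(h - 5)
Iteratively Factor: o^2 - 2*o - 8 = (o + 2)*(o - 4)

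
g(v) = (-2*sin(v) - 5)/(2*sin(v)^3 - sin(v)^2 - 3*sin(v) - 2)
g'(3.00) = 1.97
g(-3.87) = 1.64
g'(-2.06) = -2.93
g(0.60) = 1.68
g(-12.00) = 1.69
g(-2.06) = 2.15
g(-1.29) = 1.70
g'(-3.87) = 0.15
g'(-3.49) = 1.09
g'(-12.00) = -0.46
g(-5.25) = 1.66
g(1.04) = 1.66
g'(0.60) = -0.39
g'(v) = (-2*sin(v) - 5)*(-6*sin(v)^2*cos(v) + 2*sin(v)*cos(v) + 3*cos(v))/(2*sin(v)^3 - sin(v)^2 - 3*sin(v) - 2)^2 - 2*cos(v)/(2*sin(v)^3 - sin(v)^2 - 3*sin(v) - 2) = (8*sin(v)^3 + 28*sin(v)^2 - 10*sin(v) - 11)*cos(v)/(-2*sin(v)^3 + sin(v)^2 + 3*sin(v) + 2)^2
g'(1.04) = 0.20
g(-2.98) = 3.02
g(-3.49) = 1.86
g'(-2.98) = 3.57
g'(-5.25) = 0.19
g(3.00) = 2.17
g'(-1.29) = 1.46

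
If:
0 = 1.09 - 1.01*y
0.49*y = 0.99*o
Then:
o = 0.53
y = 1.08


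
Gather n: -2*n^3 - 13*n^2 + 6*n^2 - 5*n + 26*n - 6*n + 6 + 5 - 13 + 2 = -2*n^3 - 7*n^2 + 15*n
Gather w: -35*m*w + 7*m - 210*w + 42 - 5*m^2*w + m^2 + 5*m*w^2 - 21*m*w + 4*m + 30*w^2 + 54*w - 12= m^2 + 11*m + w^2*(5*m + 30) + w*(-5*m^2 - 56*m - 156) + 30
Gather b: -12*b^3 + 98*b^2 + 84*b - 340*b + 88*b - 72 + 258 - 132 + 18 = -12*b^3 + 98*b^2 - 168*b + 72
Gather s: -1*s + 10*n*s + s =10*n*s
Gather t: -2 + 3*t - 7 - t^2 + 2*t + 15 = -t^2 + 5*t + 6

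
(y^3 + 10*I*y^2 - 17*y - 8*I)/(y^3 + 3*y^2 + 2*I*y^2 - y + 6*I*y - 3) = (y + 8*I)/(y + 3)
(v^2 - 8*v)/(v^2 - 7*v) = (v - 8)/(v - 7)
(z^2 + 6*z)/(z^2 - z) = (z + 6)/(z - 1)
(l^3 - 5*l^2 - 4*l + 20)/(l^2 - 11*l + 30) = (l^2 - 4)/(l - 6)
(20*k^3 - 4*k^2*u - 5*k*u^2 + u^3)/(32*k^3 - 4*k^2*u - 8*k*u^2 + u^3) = (-5*k + u)/(-8*k + u)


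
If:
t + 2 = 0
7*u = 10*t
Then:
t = -2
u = -20/7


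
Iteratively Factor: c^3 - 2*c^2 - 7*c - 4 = (c - 4)*(c^2 + 2*c + 1) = (c - 4)*(c + 1)*(c + 1)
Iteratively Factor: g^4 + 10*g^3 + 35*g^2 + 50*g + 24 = (g + 1)*(g^3 + 9*g^2 + 26*g + 24) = (g + 1)*(g + 4)*(g^2 + 5*g + 6) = (g + 1)*(g + 3)*(g + 4)*(g + 2)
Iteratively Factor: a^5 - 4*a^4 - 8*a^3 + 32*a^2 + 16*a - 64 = (a - 2)*(a^4 - 2*a^3 - 12*a^2 + 8*a + 32) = (a - 4)*(a - 2)*(a^3 + 2*a^2 - 4*a - 8) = (a - 4)*(a - 2)*(a + 2)*(a^2 - 4) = (a - 4)*(a - 2)*(a + 2)^2*(a - 2)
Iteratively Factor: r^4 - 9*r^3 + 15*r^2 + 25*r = (r + 1)*(r^3 - 10*r^2 + 25*r) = (r - 5)*(r + 1)*(r^2 - 5*r) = (r - 5)^2*(r + 1)*(r)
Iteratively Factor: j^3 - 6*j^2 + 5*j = (j)*(j^2 - 6*j + 5) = j*(j - 1)*(j - 5)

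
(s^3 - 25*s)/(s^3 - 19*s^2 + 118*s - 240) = s*(s + 5)/(s^2 - 14*s + 48)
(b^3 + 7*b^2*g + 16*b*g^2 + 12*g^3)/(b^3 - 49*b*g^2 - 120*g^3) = (b^2 + 4*b*g + 4*g^2)/(b^2 - 3*b*g - 40*g^2)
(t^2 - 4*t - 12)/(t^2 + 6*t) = (t^2 - 4*t - 12)/(t*(t + 6))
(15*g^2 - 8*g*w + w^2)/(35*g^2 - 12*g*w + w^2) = (-3*g + w)/(-7*g + w)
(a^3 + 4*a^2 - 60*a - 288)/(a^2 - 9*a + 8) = (a^2 + 12*a + 36)/(a - 1)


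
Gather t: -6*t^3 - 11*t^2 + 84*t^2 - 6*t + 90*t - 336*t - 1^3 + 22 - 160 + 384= -6*t^3 + 73*t^2 - 252*t + 245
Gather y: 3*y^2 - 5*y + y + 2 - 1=3*y^2 - 4*y + 1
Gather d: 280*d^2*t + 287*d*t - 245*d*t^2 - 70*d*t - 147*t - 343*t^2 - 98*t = 280*d^2*t + d*(-245*t^2 + 217*t) - 343*t^2 - 245*t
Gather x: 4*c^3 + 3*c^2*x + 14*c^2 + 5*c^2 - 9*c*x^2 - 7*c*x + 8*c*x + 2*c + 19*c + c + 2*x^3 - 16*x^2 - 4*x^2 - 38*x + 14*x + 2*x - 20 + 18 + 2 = 4*c^3 + 19*c^2 + 22*c + 2*x^3 + x^2*(-9*c - 20) + x*(3*c^2 + c - 22)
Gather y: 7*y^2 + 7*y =7*y^2 + 7*y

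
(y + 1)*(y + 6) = y^2 + 7*y + 6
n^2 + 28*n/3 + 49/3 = (n + 7/3)*(n + 7)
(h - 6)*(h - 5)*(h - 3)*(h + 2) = h^4 - 12*h^3 + 35*h^2 + 36*h - 180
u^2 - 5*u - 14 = (u - 7)*(u + 2)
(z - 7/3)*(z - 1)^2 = z^3 - 13*z^2/3 + 17*z/3 - 7/3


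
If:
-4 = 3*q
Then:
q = -4/3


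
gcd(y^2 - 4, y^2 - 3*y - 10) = y + 2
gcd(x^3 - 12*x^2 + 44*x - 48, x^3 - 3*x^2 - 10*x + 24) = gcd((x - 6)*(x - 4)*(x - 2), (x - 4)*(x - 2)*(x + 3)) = x^2 - 6*x + 8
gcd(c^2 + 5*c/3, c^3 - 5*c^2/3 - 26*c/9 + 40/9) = c + 5/3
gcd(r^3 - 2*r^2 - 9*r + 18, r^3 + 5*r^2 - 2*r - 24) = r^2 + r - 6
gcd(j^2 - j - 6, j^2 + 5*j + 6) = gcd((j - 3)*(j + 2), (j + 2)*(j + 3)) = j + 2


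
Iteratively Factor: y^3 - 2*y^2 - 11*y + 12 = (y + 3)*(y^2 - 5*y + 4) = (y - 1)*(y + 3)*(y - 4)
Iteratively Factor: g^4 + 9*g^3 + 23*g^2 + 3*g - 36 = (g + 4)*(g^3 + 5*g^2 + 3*g - 9) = (g + 3)*(g + 4)*(g^2 + 2*g - 3) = (g + 3)^2*(g + 4)*(g - 1)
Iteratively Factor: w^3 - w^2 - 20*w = (w)*(w^2 - w - 20) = w*(w + 4)*(w - 5)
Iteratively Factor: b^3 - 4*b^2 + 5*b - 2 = (b - 2)*(b^2 - 2*b + 1) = (b - 2)*(b - 1)*(b - 1)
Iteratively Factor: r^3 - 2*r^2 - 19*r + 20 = (r - 1)*(r^2 - r - 20) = (r - 5)*(r - 1)*(r + 4)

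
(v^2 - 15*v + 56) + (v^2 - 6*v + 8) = 2*v^2 - 21*v + 64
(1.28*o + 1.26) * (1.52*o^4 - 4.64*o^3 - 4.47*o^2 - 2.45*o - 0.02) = 1.9456*o^5 - 4.024*o^4 - 11.568*o^3 - 8.7682*o^2 - 3.1126*o - 0.0252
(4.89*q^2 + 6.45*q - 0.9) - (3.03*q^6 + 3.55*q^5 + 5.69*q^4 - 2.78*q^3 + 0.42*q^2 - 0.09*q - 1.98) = -3.03*q^6 - 3.55*q^5 - 5.69*q^4 + 2.78*q^3 + 4.47*q^2 + 6.54*q + 1.08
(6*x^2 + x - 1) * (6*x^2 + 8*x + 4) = 36*x^4 + 54*x^3 + 26*x^2 - 4*x - 4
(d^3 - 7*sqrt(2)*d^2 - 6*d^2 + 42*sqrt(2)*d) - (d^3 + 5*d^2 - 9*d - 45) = -11*d^2 - 7*sqrt(2)*d^2 + 9*d + 42*sqrt(2)*d + 45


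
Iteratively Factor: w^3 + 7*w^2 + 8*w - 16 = (w + 4)*(w^2 + 3*w - 4) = (w + 4)^2*(w - 1)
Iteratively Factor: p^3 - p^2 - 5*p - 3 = (p - 3)*(p^2 + 2*p + 1) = (p - 3)*(p + 1)*(p + 1)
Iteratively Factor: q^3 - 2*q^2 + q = (q - 1)*(q^2 - q) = q*(q - 1)*(q - 1)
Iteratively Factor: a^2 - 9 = (a - 3)*(a + 3)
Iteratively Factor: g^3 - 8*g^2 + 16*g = (g)*(g^2 - 8*g + 16) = g*(g - 4)*(g - 4)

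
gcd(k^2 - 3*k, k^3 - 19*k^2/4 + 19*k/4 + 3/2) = k - 3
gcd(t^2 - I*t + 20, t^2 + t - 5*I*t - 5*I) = t - 5*I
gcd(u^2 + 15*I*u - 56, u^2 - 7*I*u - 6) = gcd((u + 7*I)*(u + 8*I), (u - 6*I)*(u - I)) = 1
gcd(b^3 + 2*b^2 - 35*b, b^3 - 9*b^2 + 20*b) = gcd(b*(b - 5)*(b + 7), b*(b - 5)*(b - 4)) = b^2 - 5*b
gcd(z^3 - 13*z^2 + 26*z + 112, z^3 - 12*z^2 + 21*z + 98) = z^2 - 5*z - 14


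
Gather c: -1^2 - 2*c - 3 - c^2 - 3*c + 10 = -c^2 - 5*c + 6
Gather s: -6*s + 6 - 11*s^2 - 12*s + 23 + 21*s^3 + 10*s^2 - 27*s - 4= 21*s^3 - s^2 - 45*s + 25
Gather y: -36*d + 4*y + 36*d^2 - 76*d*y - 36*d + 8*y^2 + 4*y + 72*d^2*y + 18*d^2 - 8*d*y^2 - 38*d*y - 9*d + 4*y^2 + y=54*d^2 - 81*d + y^2*(12 - 8*d) + y*(72*d^2 - 114*d + 9)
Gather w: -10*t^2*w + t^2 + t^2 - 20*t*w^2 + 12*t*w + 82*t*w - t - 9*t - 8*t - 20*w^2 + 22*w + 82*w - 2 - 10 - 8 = 2*t^2 - 18*t + w^2*(-20*t - 20) + w*(-10*t^2 + 94*t + 104) - 20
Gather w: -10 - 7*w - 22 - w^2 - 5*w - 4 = -w^2 - 12*w - 36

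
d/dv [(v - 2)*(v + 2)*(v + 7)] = 3*v^2 + 14*v - 4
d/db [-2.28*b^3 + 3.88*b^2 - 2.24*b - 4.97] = -6.84*b^2 + 7.76*b - 2.24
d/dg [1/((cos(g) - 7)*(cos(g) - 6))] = (2*cos(g) - 13)*sin(g)/((cos(g) - 7)^2*(cos(g) - 6)^2)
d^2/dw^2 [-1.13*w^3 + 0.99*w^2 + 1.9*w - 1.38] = 1.98 - 6.78*w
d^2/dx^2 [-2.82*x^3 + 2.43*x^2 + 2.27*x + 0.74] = 4.86 - 16.92*x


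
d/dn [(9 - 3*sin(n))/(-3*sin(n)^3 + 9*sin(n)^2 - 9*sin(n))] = (-2*sin(n)^3 + 12*sin(n)^2 - 18*sin(n) + 9)*cos(n)/((sin(n)^2 - 3*sin(n) + 3)^2*sin(n)^2)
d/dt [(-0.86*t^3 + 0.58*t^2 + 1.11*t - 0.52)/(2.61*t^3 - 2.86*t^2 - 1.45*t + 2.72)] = (0.9458*t^4 - 3.3002*t^3 - 0.612400000000001*t^2 + 0.1808*t + 2.2652)/(6.8121*t^6 - 14.9292*t^5 + 0.6106*t^4 + 22.4924*t^3 - 13.4559*t^2 - 7.888*t + 7.3984)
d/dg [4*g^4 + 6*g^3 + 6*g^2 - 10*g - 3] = 16*g^3 + 18*g^2 + 12*g - 10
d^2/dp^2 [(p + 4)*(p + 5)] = 2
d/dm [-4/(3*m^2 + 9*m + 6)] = 4*(2*m + 3)/(3*(m^2 + 3*m + 2)^2)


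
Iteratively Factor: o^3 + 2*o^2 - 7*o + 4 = (o + 4)*(o^2 - 2*o + 1) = (o - 1)*(o + 4)*(o - 1)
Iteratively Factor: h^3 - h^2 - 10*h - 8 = (h + 1)*(h^2 - 2*h - 8) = (h + 1)*(h + 2)*(h - 4)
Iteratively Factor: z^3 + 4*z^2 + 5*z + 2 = (z + 2)*(z^2 + 2*z + 1) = (z + 1)*(z + 2)*(z + 1)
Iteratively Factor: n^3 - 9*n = (n + 3)*(n^2 - 3*n) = n*(n + 3)*(n - 3)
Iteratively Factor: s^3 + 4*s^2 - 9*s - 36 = (s + 3)*(s^2 + s - 12) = (s + 3)*(s + 4)*(s - 3)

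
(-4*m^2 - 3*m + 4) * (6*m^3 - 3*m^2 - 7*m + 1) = -24*m^5 - 6*m^4 + 61*m^3 + 5*m^2 - 31*m + 4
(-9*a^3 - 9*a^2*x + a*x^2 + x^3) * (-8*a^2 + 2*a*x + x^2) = 72*a^5 + 54*a^4*x - 35*a^3*x^2 - 15*a^2*x^3 + 3*a*x^4 + x^5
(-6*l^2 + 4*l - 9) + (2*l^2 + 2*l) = -4*l^2 + 6*l - 9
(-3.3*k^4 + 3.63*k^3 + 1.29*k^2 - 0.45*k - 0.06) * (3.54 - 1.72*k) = 5.676*k^5 - 17.9256*k^4 + 10.6314*k^3 + 5.3406*k^2 - 1.4898*k - 0.2124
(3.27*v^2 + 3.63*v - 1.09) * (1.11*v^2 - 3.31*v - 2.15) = 3.6297*v^4 - 6.7944*v^3 - 20.2557*v^2 - 4.1966*v + 2.3435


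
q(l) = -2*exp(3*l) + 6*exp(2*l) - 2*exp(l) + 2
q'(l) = -6*exp(3*l) + 12*exp(2*l) - 2*exp(l)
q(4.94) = -5344088.87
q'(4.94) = -16148927.86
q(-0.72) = 2.22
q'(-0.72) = 1.18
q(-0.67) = 2.28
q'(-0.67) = 1.31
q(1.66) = -133.51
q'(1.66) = -551.44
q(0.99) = 1.09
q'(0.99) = -35.42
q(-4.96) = 1.99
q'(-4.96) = -0.01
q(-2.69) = 1.89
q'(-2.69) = -0.08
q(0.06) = 4.25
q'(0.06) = 4.22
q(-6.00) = 2.00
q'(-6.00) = 0.00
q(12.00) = -8622304159823118.98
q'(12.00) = -25867071413551122.82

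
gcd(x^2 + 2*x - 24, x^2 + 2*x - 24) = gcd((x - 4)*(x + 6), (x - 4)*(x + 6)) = x^2 + 2*x - 24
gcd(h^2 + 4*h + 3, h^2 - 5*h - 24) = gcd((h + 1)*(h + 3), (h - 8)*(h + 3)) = h + 3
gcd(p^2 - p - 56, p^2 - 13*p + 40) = p - 8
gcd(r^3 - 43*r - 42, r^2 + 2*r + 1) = r + 1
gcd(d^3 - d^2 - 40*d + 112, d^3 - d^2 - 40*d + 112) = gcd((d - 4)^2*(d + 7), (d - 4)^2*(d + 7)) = d^3 - d^2 - 40*d + 112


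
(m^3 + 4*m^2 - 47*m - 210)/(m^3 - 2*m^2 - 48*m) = (m^2 - 2*m - 35)/(m*(m - 8))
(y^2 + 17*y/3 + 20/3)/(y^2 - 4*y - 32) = (y + 5/3)/(y - 8)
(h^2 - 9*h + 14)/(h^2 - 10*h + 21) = (h - 2)/(h - 3)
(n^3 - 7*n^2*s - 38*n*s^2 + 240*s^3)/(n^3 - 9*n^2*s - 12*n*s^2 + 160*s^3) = (n + 6*s)/(n + 4*s)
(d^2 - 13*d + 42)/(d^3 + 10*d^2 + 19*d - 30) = (d^2 - 13*d + 42)/(d^3 + 10*d^2 + 19*d - 30)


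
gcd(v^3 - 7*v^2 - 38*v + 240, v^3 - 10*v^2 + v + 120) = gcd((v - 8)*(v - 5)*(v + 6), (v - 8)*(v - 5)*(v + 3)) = v^2 - 13*v + 40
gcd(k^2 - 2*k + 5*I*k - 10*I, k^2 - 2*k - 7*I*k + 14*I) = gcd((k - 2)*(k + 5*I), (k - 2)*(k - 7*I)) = k - 2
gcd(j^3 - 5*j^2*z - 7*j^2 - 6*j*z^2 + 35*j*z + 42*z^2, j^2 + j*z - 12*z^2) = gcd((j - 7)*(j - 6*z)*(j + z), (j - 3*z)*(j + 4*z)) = 1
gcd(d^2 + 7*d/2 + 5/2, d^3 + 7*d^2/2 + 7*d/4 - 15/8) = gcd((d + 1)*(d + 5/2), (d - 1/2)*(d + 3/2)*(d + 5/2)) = d + 5/2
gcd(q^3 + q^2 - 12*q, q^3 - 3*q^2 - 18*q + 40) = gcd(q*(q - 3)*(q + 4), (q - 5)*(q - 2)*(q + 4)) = q + 4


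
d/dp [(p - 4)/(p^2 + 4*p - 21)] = (p^2 + 4*p - 2*(p - 4)*(p + 2) - 21)/(p^2 + 4*p - 21)^2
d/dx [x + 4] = 1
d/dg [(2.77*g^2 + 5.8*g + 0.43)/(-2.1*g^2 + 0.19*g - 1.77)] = (12.7063*g^2 - 7.9998*g - 10.3477)/(4.41*g^4 - 0.798*g^3 + 7.4701*g^2 - 0.6726*g + 3.1329)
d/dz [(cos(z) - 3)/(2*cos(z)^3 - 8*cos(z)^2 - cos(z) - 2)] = (51*cos(z) - 13*cos(2*z) + cos(3*z) - 8)*sin(z)/(-2*cos(z)^3 + 8*cos(z)^2 + cos(z) + 2)^2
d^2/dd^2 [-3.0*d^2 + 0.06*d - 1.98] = -6.00000000000000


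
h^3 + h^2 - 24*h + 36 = (h - 3)*(h - 2)*(h + 6)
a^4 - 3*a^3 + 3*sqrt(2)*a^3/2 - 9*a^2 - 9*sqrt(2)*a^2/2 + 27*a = a*(a - 3)*(a - 3*sqrt(2)/2)*(a + 3*sqrt(2))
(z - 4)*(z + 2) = z^2 - 2*z - 8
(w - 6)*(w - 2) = w^2 - 8*w + 12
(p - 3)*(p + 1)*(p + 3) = p^3 + p^2 - 9*p - 9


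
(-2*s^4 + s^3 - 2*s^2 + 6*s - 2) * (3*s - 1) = -6*s^5 + 5*s^4 - 7*s^3 + 20*s^2 - 12*s + 2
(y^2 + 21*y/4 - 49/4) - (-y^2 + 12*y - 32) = 2*y^2 - 27*y/4 + 79/4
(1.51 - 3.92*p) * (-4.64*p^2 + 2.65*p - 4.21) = 18.1888*p^3 - 17.3944*p^2 + 20.5047*p - 6.3571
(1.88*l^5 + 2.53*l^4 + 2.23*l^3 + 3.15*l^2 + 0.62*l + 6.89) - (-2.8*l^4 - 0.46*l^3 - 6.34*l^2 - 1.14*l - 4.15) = 1.88*l^5 + 5.33*l^4 + 2.69*l^3 + 9.49*l^2 + 1.76*l + 11.04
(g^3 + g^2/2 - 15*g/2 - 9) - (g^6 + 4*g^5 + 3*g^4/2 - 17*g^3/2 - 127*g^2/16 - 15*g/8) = -g^6 - 4*g^5 - 3*g^4/2 + 19*g^3/2 + 135*g^2/16 - 45*g/8 - 9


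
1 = 1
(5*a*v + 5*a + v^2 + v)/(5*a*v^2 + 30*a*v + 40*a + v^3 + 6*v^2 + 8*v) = (v + 1)/(v^2 + 6*v + 8)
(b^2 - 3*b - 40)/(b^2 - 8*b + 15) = (b^2 - 3*b - 40)/(b^2 - 8*b + 15)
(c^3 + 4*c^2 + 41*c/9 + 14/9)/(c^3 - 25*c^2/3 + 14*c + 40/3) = (3*c^2 + 10*c + 7)/(3*(c^2 - 9*c + 20))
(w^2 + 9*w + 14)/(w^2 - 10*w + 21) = (w^2 + 9*w + 14)/(w^2 - 10*w + 21)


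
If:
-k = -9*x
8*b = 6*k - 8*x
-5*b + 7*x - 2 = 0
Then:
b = -46/87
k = -24/29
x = -8/87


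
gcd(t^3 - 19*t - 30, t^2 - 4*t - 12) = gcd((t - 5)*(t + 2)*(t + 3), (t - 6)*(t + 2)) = t + 2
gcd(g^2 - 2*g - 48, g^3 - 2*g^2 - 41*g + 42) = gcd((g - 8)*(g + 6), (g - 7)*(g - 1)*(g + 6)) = g + 6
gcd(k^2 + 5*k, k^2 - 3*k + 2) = 1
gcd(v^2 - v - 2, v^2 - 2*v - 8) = 1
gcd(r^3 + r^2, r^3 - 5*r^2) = r^2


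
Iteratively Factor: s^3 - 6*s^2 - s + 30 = (s + 2)*(s^2 - 8*s + 15) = (s - 3)*(s + 2)*(s - 5)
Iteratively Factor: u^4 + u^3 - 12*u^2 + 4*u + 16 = (u - 2)*(u^3 + 3*u^2 - 6*u - 8) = (u - 2)*(u + 1)*(u^2 + 2*u - 8) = (u - 2)*(u + 1)*(u + 4)*(u - 2)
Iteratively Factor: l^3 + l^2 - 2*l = (l - 1)*(l^2 + 2*l) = (l - 1)*(l + 2)*(l)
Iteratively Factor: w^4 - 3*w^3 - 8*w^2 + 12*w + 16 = (w + 1)*(w^3 - 4*w^2 - 4*w + 16) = (w - 2)*(w + 1)*(w^2 - 2*w - 8) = (w - 2)*(w + 1)*(w + 2)*(w - 4)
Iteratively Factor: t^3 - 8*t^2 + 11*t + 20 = (t + 1)*(t^2 - 9*t + 20) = (t - 5)*(t + 1)*(t - 4)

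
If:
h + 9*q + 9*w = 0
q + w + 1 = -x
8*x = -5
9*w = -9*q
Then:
No Solution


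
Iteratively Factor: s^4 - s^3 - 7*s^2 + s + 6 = (s + 2)*(s^3 - 3*s^2 - s + 3) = (s - 3)*(s + 2)*(s^2 - 1) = (s - 3)*(s + 1)*(s + 2)*(s - 1)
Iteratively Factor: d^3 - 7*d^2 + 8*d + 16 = (d + 1)*(d^2 - 8*d + 16) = (d - 4)*(d + 1)*(d - 4)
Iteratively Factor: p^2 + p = (p)*(p + 1)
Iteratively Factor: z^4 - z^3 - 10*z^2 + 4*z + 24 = (z + 2)*(z^3 - 3*z^2 - 4*z + 12) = (z - 3)*(z + 2)*(z^2 - 4) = (z - 3)*(z - 2)*(z + 2)*(z + 2)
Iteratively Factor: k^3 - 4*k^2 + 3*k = (k - 3)*(k^2 - k) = (k - 3)*(k - 1)*(k)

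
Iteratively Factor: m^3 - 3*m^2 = (m)*(m^2 - 3*m) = m^2*(m - 3)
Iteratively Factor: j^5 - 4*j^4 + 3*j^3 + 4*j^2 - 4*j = (j)*(j^4 - 4*j^3 + 3*j^2 + 4*j - 4) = j*(j - 2)*(j^3 - 2*j^2 - j + 2) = j*(j - 2)^2*(j^2 - 1) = j*(j - 2)^2*(j - 1)*(j + 1)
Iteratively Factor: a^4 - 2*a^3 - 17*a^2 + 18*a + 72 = (a - 4)*(a^3 + 2*a^2 - 9*a - 18) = (a - 4)*(a - 3)*(a^2 + 5*a + 6) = (a - 4)*(a - 3)*(a + 3)*(a + 2)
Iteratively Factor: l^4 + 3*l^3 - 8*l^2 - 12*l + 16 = (l - 2)*(l^3 + 5*l^2 + 2*l - 8) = (l - 2)*(l + 4)*(l^2 + l - 2) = (l - 2)*(l - 1)*(l + 4)*(l + 2)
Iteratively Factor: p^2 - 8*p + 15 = (p - 3)*(p - 5)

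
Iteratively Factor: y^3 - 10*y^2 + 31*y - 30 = (y - 2)*(y^2 - 8*y + 15) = (y - 5)*(y - 2)*(y - 3)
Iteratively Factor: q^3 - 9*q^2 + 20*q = (q)*(q^2 - 9*q + 20) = q*(q - 5)*(q - 4)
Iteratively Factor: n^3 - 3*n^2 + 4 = (n + 1)*(n^2 - 4*n + 4) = (n - 2)*(n + 1)*(n - 2)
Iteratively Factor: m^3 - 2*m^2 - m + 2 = (m - 2)*(m^2 - 1) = (m - 2)*(m + 1)*(m - 1)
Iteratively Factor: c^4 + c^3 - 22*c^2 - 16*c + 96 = (c + 4)*(c^3 - 3*c^2 - 10*c + 24) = (c + 3)*(c + 4)*(c^2 - 6*c + 8) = (c - 4)*(c + 3)*(c + 4)*(c - 2)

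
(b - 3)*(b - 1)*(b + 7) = b^3 + 3*b^2 - 25*b + 21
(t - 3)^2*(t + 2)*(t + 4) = t^4 - 19*t^2 + 6*t + 72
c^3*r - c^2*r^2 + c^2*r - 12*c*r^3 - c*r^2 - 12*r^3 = (c - 4*r)*(c + 3*r)*(c*r + r)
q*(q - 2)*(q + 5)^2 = q^4 + 8*q^3 + 5*q^2 - 50*q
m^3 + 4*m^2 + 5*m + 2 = (m + 1)^2*(m + 2)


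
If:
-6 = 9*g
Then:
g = -2/3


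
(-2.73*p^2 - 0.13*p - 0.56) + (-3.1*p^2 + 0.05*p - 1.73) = -5.83*p^2 - 0.08*p - 2.29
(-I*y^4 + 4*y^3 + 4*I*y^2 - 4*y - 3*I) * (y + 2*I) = -I*y^5 + 6*y^4 + 12*I*y^3 - 12*y^2 - 11*I*y + 6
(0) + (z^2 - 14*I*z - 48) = z^2 - 14*I*z - 48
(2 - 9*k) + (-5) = -9*k - 3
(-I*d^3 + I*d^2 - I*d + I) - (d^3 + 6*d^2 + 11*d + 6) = -d^3 - I*d^3 - 6*d^2 + I*d^2 - 11*d - I*d - 6 + I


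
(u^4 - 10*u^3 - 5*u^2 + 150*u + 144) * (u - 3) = u^5 - 13*u^4 + 25*u^3 + 165*u^2 - 306*u - 432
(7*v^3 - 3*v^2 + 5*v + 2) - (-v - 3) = 7*v^3 - 3*v^2 + 6*v + 5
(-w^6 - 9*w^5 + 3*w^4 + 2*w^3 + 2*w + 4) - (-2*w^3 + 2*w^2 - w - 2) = -w^6 - 9*w^5 + 3*w^4 + 4*w^3 - 2*w^2 + 3*w + 6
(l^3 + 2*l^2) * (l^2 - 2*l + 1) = l^5 - 3*l^3 + 2*l^2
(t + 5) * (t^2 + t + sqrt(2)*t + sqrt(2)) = t^3 + sqrt(2)*t^2 + 6*t^2 + 5*t + 6*sqrt(2)*t + 5*sqrt(2)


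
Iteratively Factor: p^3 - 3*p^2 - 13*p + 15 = (p + 3)*(p^2 - 6*p + 5) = (p - 1)*(p + 3)*(p - 5)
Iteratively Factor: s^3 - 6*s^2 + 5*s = (s)*(s^2 - 6*s + 5) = s*(s - 1)*(s - 5)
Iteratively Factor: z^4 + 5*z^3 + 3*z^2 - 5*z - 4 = (z + 4)*(z^3 + z^2 - z - 1) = (z - 1)*(z + 4)*(z^2 + 2*z + 1) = (z - 1)*(z + 1)*(z + 4)*(z + 1)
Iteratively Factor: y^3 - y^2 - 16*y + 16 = (y + 4)*(y^2 - 5*y + 4) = (y - 1)*(y + 4)*(y - 4)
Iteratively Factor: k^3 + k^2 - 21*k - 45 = (k + 3)*(k^2 - 2*k - 15) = (k + 3)^2*(k - 5)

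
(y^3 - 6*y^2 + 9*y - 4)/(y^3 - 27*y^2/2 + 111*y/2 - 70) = 2*(y^2 - 2*y + 1)/(2*y^2 - 19*y + 35)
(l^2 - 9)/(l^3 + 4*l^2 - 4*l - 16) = (l^2 - 9)/(l^3 + 4*l^2 - 4*l - 16)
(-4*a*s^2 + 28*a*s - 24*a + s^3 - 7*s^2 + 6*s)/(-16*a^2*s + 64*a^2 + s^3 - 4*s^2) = (s^2 - 7*s + 6)/(4*a*s - 16*a + s^2 - 4*s)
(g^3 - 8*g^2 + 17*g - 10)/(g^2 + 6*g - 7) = (g^2 - 7*g + 10)/(g + 7)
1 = 1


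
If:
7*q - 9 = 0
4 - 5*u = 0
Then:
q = 9/7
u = 4/5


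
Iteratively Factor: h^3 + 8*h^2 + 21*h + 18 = (h + 3)*(h^2 + 5*h + 6) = (h + 3)^2*(h + 2)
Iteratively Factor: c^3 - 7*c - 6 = (c + 2)*(c^2 - 2*c - 3) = (c + 1)*(c + 2)*(c - 3)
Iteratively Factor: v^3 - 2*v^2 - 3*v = (v)*(v^2 - 2*v - 3) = v*(v + 1)*(v - 3)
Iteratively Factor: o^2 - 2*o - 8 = (o + 2)*(o - 4)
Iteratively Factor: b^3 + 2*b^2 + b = (b + 1)*(b^2 + b) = (b + 1)^2*(b)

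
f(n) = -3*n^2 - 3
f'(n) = -6*n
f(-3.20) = -33.72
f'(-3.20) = 19.20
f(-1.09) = -6.56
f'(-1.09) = 6.54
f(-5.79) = -103.57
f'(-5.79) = 34.74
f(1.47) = -9.48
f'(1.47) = -8.82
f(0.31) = -3.29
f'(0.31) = -1.86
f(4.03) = -51.72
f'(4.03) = -24.18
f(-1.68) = -11.47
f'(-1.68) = 10.08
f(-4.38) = -60.55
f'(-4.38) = 26.28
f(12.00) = -435.00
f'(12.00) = -72.00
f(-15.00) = -678.00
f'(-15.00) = 90.00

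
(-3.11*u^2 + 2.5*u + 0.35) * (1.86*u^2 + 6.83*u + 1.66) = -5.7846*u^4 - 16.5913*u^3 + 12.5634*u^2 + 6.5405*u + 0.581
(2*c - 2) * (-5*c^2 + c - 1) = -10*c^3 + 12*c^2 - 4*c + 2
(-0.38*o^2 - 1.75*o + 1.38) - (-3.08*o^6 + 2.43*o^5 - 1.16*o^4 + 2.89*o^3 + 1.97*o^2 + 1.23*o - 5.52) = 3.08*o^6 - 2.43*o^5 + 1.16*o^4 - 2.89*o^3 - 2.35*o^2 - 2.98*o + 6.9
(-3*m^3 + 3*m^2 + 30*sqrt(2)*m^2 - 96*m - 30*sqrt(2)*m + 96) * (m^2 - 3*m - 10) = -3*m^5 + 12*m^4 + 30*sqrt(2)*m^4 - 120*sqrt(2)*m^3 - 75*m^3 - 210*sqrt(2)*m^2 + 354*m^2 + 300*sqrt(2)*m + 672*m - 960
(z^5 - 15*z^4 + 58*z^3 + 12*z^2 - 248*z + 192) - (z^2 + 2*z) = z^5 - 15*z^4 + 58*z^3 + 11*z^2 - 250*z + 192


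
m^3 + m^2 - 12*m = m*(m - 3)*(m + 4)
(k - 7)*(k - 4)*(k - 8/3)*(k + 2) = k^4 - 35*k^3/3 + 30*k^2 + 40*k - 448/3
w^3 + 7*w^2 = w^2*(w + 7)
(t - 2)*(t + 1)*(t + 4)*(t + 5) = t^4 + 8*t^3 + 9*t^2 - 38*t - 40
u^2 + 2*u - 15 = (u - 3)*(u + 5)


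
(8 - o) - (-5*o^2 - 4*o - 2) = 5*o^2 + 3*o + 10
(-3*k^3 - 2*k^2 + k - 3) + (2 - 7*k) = -3*k^3 - 2*k^2 - 6*k - 1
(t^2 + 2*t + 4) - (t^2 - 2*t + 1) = 4*t + 3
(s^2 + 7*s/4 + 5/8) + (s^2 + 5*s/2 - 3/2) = 2*s^2 + 17*s/4 - 7/8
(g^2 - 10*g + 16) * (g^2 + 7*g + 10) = g^4 - 3*g^3 - 44*g^2 + 12*g + 160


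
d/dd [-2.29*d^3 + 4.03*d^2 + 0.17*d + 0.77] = -6.87*d^2 + 8.06*d + 0.17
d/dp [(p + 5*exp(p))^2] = 2*(p + 5*exp(p))*(5*exp(p) + 1)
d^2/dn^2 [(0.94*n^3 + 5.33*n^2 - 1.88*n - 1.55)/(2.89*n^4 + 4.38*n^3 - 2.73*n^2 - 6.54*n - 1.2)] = (15.701948*n^9 + 267.100158*n^8 + 260.883768000001*n^7 - 79.8520420000004*n^6 + 732.668868*n^5 + 1203.96123*n^4 + 423.73026*n^3 - 46.49553*n^2 - 169.84998*n - 77.57748)/(24.137569*n^12 + 109.746594*n^11 + 97.925049*n^10 - 287.181846*n^9 - 619.278921*n^8 - 60.0140340000001*n^7 + 807.433731*n^6 + 637.970526*n^5 - 158.399604*n^4 - 389.354904*n^3 - 165.77136*n^2 - 28.2528*n - 1.728)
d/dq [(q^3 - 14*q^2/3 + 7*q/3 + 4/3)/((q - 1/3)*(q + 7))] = (9*q^4 + 120*q^3 - 364*q^2 + 172*q - 129)/(9*q^4 + 120*q^3 + 358*q^2 - 280*q + 49)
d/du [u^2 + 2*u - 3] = 2*u + 2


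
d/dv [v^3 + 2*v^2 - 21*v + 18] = 3*v^2 + 4*v - 21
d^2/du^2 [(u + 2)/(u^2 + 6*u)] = 2*(-u*(u + 6)*(3*u + 8) + 4*(u + 2)*(u + 3)^2)/(u^3*(u + 6)^3)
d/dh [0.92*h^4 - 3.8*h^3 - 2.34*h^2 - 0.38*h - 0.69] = 3.68*h^3 - 11.4*h^2 - 4.68*h - 0.38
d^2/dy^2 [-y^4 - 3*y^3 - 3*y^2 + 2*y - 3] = -12*y^2 - 18*y - 6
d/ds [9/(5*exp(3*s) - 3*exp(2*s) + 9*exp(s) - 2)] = (-135*exp(2*s) + 54*exp(s) - 81)*exp(s)/(5*exp(3*s) - 3*exp(2*s) + 9*exp(s) - 2)^2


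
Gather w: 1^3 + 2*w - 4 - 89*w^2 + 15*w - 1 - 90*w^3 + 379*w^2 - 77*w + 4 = -90*w^3 + 290*w^2 - 60*w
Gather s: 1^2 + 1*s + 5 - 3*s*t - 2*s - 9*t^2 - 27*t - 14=s*(-3*t - 1) - 9*t^2 - 27*t - 8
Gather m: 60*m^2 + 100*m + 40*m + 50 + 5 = 60*m^2 + 140*m + 55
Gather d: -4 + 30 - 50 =-24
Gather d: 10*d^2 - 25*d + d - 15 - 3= 10*d^2 - 24*d - 18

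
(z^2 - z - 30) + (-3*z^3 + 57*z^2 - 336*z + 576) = -3*z^3 + 58*z^2 - 337*z + 546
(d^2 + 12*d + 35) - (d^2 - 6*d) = 18*d + 35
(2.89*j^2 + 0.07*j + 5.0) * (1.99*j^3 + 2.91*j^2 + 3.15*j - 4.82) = 5.7511*j^5 + 8.5492*j^4 + 19.2572*j^3 + 0.840699999999998*j^2 + 15.4126*j - 24.1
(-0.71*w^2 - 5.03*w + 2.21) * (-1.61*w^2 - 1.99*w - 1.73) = 1.1431*w^4 + 9.5112*w^3 + 7.6799*w^2 + 4.304*w - 3.8233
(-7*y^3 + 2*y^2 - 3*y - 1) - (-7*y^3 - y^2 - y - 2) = 3*y^2 - 2*y + 1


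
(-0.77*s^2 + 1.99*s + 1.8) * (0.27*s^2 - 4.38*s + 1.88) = -0.2079*s^4 + 3.9099*s^3 - 9.6778*s^2 - 4.1428*s + 3.384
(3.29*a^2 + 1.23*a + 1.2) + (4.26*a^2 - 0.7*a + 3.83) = 7.55*a^2 + 0.53*a + 5.03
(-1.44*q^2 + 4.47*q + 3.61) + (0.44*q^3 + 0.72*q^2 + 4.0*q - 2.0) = 0.44*q^3 - 0.72*q^2 + 8.47*q + 1.61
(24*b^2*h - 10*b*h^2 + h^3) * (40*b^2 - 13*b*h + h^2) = 960*b^4*h - 712*b^3*h^2 + 194*b^2*h^3 - 23*b*h^4 + h^5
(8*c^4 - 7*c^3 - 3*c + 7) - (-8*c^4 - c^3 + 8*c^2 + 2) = 16*c^4 - 6*c^3 - 8*c^2 - 3*c + 5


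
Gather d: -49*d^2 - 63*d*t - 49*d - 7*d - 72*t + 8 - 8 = -49*d^2 + d*(-63*t - 56) - 72*t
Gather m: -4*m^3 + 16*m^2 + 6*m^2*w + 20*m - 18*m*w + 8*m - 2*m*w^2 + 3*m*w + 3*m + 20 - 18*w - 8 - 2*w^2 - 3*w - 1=-4*m^3 + m^2*(6*w + 16) + m*(-2*w^2 - 15*w + 31) - 2*w^2 - 21*w + 11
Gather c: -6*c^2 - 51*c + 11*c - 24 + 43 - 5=-6*c^2 - 40*c + 14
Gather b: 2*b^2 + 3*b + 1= 2*b^2 + 3*b + 1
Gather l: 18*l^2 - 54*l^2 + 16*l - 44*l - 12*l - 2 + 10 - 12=-36*l^2 - 40*l - 4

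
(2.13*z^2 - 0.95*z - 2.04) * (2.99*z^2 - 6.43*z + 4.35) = 6.3687*z^4 - 16.5364*z^3 + 9.2744*z^2 + 8.9847*z - 8.874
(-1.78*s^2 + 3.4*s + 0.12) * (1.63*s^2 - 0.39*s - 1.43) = -2.9014*s^4 + 6.2362*s^3 + 1.415*s^2 - 4.9088*s - 0.1716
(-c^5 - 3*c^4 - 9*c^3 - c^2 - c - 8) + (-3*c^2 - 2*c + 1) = -c^5 - 3*c^4 - 9*c^3 - 4*c^2 - 3*c - 7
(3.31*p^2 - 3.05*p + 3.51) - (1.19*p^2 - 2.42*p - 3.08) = 2.12*p^2 - 0.63*p + 6.59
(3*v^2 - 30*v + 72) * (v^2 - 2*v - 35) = 3*v^4 - 36*v^3 + 27*v^2 + 906*v - 2520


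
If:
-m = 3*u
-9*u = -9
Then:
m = -3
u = 1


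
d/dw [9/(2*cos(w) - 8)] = 9*sin(w)/(2*(cos(w) - 4)^2)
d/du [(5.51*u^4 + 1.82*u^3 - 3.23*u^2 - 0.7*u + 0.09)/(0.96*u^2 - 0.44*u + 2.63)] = (10.5792*u^5 - 5.526*u^4 + 56.3636*u^3 + 16.453*u^2 - 17.1626*u - 1.8014)/(0.9216*u^4 - 0.8448*u^3 + 5.2432*u^2 - 2.3144*u + 6.9169)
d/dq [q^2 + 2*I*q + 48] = 2*q + 2*I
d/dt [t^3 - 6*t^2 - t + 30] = 3*t^2 - 12*t - 1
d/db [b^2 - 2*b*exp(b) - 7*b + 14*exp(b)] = -2*b*exp(b) + 2*b + 12*exp(b) - 7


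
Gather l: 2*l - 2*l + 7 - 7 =0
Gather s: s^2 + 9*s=s^2 + 9*s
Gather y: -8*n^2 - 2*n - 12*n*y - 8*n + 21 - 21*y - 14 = -8*n^2 - 10*n + y*(-12*n - 21) + 7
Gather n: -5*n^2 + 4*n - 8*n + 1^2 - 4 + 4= -5*n^2 - 4*n + 1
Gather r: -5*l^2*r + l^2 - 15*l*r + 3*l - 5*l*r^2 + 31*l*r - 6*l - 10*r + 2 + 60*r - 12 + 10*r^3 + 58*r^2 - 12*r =l^2 - 3*l + 10*r^3 + r^2*(58 - 5*l) + r*(-5*l^2 + 16*l + 38) - 10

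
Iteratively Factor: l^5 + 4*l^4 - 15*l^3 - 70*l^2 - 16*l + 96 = (l + 4)*(l^4 - 15*l^2 - 10*l + 24) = (l - 4)*(l + 4)*(l^3 + 4*l^2 + l - 6) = (l - 4)*(l + 2)*(l + 4)*(l^2 + 2*l - 3) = (l - 4)*(l - 1)*(l + 2)*(l + 4)*(l + 3)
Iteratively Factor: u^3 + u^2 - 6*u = (u - 2)*(u^2 + 3*u) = u*(u - 2)*(u + 3)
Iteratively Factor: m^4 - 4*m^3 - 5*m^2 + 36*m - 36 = (m - 2)*(m^3 - 2*m^2 - 9*m + 18) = (m - 2)*(m + 3)*(m^2 - 5*m + 6) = (m - 3)*(m - 2)*(m + 3)*(m - 2)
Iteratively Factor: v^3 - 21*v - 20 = (v + 4)*(v^2 - 4*v - 5) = (v - 5)*(v + 4)*(v + 1)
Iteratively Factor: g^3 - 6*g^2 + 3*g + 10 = (g - 5)*(g^2 - g - 2) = (g - 5)*(g - 2)*(g + 1)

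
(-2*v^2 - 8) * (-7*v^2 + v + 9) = 14*v^4 - 2*v^3 + 38*v^2 - 8*v - 72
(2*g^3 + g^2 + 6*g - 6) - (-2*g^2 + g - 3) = 2*g^3 + 3*g^2 + 5*g - 3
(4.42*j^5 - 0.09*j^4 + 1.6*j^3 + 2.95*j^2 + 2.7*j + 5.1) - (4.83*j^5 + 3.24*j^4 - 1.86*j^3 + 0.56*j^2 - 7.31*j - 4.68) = -0.41*j^5 - 3.33*j^4 + 3.46*j^3 + 2.39*j^2 + 10.01*j + 9.78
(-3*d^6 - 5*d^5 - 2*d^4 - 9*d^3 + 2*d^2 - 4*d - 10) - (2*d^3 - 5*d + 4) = -3*d^6 - 5*d^5 - 2*d^4 - 11*d^3 + 2*d^2 + d - 14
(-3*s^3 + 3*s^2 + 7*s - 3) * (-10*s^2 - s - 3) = 30*s^5 - 27*s^4 - 64*s^3 + 14*s^2 - 18*s + 9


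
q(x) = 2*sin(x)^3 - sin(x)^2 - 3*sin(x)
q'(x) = 6*sin(x)^2*cos(x) - 2*sin(x)*cos(x) - 3*cos(x)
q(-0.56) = 1.01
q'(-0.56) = -0.21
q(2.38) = -1.89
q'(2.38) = 1.10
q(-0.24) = 0.63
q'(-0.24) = -2.12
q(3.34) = 0.54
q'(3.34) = 2.33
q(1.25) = -2.04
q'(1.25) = 0.16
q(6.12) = 0.45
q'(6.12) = -2.48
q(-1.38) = 0.09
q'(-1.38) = 0.90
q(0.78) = -1.91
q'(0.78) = -1.02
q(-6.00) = -0.87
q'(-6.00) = -2.97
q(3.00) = -0.44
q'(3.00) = 3.13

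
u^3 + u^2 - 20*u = u*(u - 4)*(u + 5)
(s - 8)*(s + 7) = s^2 - s - 56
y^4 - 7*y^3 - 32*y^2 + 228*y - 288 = (y - 8)*(y - 3)*(y - 2)*(y + 6)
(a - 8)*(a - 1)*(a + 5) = a^3 - 4*a^2 - 37*a + 40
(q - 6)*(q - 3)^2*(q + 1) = q^4 - 11*q^3 + 33*q^2 - 9*q - 54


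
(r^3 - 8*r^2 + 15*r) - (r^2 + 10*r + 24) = r^3 - 9*r^2 + 5*r - 24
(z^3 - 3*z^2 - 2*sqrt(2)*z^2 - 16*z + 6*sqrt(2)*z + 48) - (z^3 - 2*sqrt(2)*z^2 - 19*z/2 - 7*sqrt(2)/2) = -3*z^2 - 13*z/2 + 6*sqrt(2)*z + 7*sqrt(2)/2 + 48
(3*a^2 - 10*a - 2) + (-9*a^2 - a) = -6*a^2 - 11*a - 2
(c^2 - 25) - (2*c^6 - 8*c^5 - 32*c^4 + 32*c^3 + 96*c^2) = -2*c^6 + 8*c^5 + 32*c^4 - 32*c^3 - 95*c^2 - 25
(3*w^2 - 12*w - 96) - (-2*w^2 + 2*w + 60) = 5*w^2 - 14*w - 156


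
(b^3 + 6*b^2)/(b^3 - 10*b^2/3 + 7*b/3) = 3*b*(b + 6)/(3*b^2 - 10*b + 7)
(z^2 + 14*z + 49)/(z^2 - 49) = (z + 7)/(z - 7)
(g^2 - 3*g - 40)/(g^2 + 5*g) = (g - 8)/g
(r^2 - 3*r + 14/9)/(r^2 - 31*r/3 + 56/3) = (r - 2/3)/(r - 8)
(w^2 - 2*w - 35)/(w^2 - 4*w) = (w^2 - 2*w - 35)/(w*(w - 4))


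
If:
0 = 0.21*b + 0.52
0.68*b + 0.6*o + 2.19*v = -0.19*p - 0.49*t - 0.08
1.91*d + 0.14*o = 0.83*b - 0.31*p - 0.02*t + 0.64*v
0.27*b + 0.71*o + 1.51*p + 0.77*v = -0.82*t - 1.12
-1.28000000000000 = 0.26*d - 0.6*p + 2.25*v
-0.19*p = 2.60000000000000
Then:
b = -2.48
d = -0.32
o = -3.65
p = -13.68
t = 31.73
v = -4.18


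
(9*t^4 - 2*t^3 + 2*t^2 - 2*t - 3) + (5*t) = 9*t^4 - 2*t^3 + 2*t^2 + 3*t - 3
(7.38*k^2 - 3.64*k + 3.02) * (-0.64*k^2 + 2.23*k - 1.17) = -4.7232*k^4 + 18.787*k^3 - 18.6846*k^2 + 10.9934*k - 3.5334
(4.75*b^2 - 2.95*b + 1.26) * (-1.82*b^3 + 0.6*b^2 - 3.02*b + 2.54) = -8.645*b^5 + 8.219*b^4 - 18.4082*b^3 + 21.73*b^2 - 11.2982*b + 3.2004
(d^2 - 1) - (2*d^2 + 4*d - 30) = -d^2 - 4*d + 29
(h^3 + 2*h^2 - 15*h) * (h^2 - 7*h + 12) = h^5 - 5*h^4 - 17*h^3 + 129*h^2 - 180*h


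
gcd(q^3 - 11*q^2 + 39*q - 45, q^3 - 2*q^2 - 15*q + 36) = q^2 - 6*q + 9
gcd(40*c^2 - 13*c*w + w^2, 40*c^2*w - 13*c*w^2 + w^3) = 40*c^2 - 13*c*w + w^2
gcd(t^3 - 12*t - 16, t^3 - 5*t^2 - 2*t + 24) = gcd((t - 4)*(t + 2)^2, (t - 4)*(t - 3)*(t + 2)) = t^2 - 2*t - 8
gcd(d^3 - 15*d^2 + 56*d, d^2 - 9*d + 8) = d - 8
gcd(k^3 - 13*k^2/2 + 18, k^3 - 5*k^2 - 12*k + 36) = k^2 - 8*k + 12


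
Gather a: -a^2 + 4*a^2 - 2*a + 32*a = 3*a^2 + 30*a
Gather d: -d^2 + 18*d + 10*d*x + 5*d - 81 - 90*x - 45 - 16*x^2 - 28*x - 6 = -d^2 + d*(10*x + 23) - 16*x^2 - 118*x - 132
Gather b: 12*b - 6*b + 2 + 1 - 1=6*b + 2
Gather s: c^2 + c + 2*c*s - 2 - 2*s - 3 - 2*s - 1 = c^2 + c + s*(2*c - 4) - 6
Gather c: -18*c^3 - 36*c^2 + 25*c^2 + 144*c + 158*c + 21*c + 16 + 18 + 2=-18*c^3 - 11*c^2 + 323*c + 36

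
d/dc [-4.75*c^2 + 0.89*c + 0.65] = 0.89 - 9.5*c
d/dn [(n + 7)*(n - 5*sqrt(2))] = 2*n - 5*sqrt(2) + 7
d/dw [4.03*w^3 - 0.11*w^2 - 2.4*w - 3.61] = 12.09*w^2 - 0.22*w - 2.4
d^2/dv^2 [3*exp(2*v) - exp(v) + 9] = (12*exp(v) - 1)*exp(v)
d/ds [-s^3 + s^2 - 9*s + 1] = -3*s^2 + 2*s - 9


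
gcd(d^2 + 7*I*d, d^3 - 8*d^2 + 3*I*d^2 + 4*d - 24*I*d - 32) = 1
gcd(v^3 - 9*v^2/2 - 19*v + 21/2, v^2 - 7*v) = v - 7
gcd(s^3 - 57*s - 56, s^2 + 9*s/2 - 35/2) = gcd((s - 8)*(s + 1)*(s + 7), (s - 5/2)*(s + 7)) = s + 7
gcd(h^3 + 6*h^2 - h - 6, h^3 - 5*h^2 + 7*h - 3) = h - 1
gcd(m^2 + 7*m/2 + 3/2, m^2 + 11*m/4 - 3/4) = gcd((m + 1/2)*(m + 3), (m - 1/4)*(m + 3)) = m + 3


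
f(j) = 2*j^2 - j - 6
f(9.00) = 147.00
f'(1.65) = 5.60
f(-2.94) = 14.23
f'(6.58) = 25.32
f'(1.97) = 6.88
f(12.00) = 270.00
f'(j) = 4*j - 1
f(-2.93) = 14.10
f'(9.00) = 35.00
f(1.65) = -2.20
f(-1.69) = 1.40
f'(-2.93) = -12.72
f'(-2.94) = -12.76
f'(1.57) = 5.28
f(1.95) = -0.35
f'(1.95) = 6.80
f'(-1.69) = -7.76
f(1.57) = -2.64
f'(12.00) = 47.00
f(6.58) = 74.01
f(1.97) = -0.21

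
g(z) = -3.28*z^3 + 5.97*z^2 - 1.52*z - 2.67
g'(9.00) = -691.10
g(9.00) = -1923.90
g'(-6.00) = -427.40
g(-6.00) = 929.85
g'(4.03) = -113.21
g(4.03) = -126.52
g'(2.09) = -19.55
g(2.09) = -9.71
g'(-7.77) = -688.36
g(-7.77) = 1908.21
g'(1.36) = -3.48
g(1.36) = -1.95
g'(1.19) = -1.25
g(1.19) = -1.55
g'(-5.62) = -379.41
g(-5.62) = 776.65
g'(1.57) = -7.03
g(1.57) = -3.03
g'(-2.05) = -67.35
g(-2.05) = 53.79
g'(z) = -9.84*z^2 + 11.94*z - 1.52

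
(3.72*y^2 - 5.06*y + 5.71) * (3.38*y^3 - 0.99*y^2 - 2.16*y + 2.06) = 12.5736*y^5 - 20.7856*y^4 + 16.274*y^3 + 12.9399*y^2 - 22.7572*y + 11.7626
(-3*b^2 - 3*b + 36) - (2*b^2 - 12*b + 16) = -5*b^2 + 9*b + 20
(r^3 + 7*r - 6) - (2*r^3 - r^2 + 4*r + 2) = -r^3 + r^2 + 3*r - 8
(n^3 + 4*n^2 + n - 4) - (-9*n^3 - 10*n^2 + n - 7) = 10*n^3 + 14*n^2 + 3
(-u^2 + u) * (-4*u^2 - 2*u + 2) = 4*u^4 - 2*u^3 - 4*u^2 + 2*u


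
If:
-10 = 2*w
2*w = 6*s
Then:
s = -5/3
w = -5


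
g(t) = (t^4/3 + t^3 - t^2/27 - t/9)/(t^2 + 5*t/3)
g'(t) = (-2*t - 5/3)*(t^4/3 + t^3 - t^2/27 - t/9)/(t^2 + 5*t/3)^2 + (4*t^3/3 + 3*t^2 - 2*t/27 - 1/9)/(t^2 + 5*t/3)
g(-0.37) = 0.02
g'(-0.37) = -0.51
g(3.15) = 4.18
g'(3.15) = 2.49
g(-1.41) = 3.88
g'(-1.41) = -18.49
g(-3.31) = 0.68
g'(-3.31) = -2.20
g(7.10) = 19.32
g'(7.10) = 5.16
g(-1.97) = -4.27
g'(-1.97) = -13.75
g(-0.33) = -0.00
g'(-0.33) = -0.44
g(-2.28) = -1.99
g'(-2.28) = -4.23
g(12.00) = 52.64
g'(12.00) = 8.44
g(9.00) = 30.33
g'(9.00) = 6.43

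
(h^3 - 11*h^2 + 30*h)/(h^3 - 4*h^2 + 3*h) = (h^2 - 11*h + 30)/(h^2 - 4*h + 3)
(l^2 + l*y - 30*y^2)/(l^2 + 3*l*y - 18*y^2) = (-l + 5*y)/(-l + 3*y)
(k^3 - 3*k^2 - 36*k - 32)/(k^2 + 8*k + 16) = (k^2 - 7*k - 8)/(k + 4)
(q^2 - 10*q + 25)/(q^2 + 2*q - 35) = (q - 5)/(q + 7)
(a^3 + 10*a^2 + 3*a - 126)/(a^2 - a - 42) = (a^2 + 4*a - 21)/(a - 7)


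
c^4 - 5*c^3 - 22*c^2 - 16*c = c*(c - 8)*(c + 1)*(c + 2)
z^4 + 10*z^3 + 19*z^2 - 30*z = z*(z - 1)*(z + 5)*(z + 6)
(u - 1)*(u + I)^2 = u^3 - u^2 + 2*I*u^2 - u - 2*I*u + 1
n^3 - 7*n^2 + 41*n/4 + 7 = (n - 4)*(n - 7/2)*(n + 1/2)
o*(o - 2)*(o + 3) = o^3 + o^2 - 6*o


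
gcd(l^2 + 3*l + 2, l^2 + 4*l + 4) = l + 2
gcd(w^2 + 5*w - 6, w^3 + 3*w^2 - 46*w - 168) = w + 6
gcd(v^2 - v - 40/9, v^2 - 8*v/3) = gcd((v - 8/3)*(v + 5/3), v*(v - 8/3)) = v - 8/3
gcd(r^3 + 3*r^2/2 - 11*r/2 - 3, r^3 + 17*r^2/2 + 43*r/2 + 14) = 1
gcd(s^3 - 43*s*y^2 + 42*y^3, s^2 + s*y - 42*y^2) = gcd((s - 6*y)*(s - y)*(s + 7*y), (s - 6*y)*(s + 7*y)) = -s^2 - s*y + 42*y^2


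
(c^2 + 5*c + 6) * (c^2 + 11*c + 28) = c^4 + 16*c^3 + 89*c^2 + 206*c + 168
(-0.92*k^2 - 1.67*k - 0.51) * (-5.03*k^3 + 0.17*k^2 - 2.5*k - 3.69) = 4.6276*k^5 + 8.2437*k^4 + 4.5814*k^3 + 7.4831*k^2 + 7.4373*k + 1.8819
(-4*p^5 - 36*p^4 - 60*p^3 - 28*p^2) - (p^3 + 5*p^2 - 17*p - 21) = -4*p^5 - 36*p^4 - 61*p^3 - 33*p^2 + 17*p + 21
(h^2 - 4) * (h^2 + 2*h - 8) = h^4 + 2*h^3 - 12*h^2 - 8*h + 32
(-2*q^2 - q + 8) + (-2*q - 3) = -2*q^2 - 3*q + 5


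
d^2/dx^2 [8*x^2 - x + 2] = 16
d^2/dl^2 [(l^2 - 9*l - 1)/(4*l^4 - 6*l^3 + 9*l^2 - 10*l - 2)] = 2*(48*l^8 - 936*l^7 + 1568*l^6 - 1344*l^5 - 246*l^4 - 391*l^3 + 231*l^2 - 180*l + 66)/(64*l^12 - 288*l^11 + 864*l^10 - 1992*l^9 + 3288*l^8 - 4410*l^7 + 4521*l^6 - 3102*l^5 + 1542*l^4 + 8*l^3 - 492*l^2 - 120*l - 8)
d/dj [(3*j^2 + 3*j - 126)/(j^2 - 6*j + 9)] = 3*(81 - 7*j)/(j^3 - 9*j^2 + 27*j - 27)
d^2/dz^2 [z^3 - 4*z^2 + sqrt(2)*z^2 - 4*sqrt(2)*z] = 6*z - 8 + 2*sqrt(2)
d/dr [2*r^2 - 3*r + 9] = 4*r - 3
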